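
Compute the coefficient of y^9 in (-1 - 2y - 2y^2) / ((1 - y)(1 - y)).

The denominator gives the recurrence a_n = 2a_(n−1) − a_(n−2) for n ≥ 3; the numerator fixes a_0 = -1, a_1 = -4, a_2 = -9.
Iterating: -1, -4, -9, -14, -19, -24, -29, -34, -39, -44, so a_9 = -44.

-44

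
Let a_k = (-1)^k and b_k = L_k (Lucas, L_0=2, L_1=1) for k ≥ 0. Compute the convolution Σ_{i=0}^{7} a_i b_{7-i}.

15

This is [x^7] in the product of the two ordinary generating functions.
Σ = 1·29 − 1·18 + 1·11 − 1·7 + 1·4 − 1·3 + 1·1 − 1·2 = 15.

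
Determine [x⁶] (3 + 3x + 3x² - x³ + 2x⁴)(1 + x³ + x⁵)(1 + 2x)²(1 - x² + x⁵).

36

(3 + 3x + 3x² - x³ + 2x⁴) has coefficients 3,3,3,-1,2 for degrees 0…4.
(1 + x³ + x⁵) has coefficients 1,0,0,1,0,1,0 for degrees 0…6.
Multiplying by (1 + 2x)² gives running coefficients 1,4,4,1,4,5,4 for degrees 0…6.
Finally multiplying by (1 - x² + x⁵), the product of all factors after the first has coefficients 1,4,3,-3,0,5,4 for degrees 0…6.
[x⁶] = 3·4 + 3·5 + 3·0 − 1·(-3) + 2·3 = 36.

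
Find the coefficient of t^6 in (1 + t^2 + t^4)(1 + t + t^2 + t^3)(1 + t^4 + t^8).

(1 + t^2 + t^4) has coefficients 1,0,1,0,1 for degrees 0…4.
(1 + t + t^2 + t^3) has coefficients 1,1,1,1,0,0,0 for degrees 0…6.
Finally multiplying by (1 + t^4 + t^8), the product of all factors after the first has coefficients 1,1,1,1,1,1,1 for degrees 0…6.
[t^6] = 1·1 + 1·1 + 1·1 = 3.

3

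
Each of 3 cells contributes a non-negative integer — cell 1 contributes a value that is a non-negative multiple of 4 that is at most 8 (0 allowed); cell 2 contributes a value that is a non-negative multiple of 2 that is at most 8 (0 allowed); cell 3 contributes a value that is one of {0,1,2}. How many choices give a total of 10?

The generating function for the choices is (1 + t^4 + t^8)·(1 + t^2 + t^4 + t^6 + t^8)·(1 + t + t^2); the count is [t^10].
(1 + t^4 + t^8) has coefficients 1,0,0,0,1,0,0,0,1 for degrees 0…8.
(1 + t^2 + t^4 + t^6 + t^8) has coefficients 1,0,1,0,1,0,1,0,1,0,0 for degrees 0…10.
Finally multiplying by (1 + t + t^2), the product of all factors after the first has coefficients 1,1,2,1,2,1,2,1,2,1,1 for degrees 0…10.
[t^10] = 1·1 + 1·2 + 1·2 = 5.

5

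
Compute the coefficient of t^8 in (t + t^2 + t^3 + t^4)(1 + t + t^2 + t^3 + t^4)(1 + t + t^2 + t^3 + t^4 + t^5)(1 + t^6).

(t + t^2 + t^3 + t^4) has coefficients 0,1,1,1,1 for degrees 0…4.
(1 + t + t^2 + t^3 + t^4) has coefficients 1,1,1,1,1,0,0,0,0 for degrees 0…8.
Multiplying by (1 + t + t^2 + t^3 + t^4 + t^5) gives running coefficients 1,2,3,4,5,5,4,3,2 for degrees 0…8.
Finally multiplying by (1 + t^6), the product of all factors after the first has coefficients 1,2,3,4,5,5,5,5,5 for degrees 0…8.
[t^8] = 1·5 + 1·5 + 1·5 + 1·5 = 20.

20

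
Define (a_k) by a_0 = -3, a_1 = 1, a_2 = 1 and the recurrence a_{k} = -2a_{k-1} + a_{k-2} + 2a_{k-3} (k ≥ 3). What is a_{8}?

337

The ordinary generating function has denominator 1 + 2t - t^2 - 2t^3.
Iterating the recurrence: a_0,…,a_{8} = -3, 1, 1, -7, 17, -39, 81, -167, 337.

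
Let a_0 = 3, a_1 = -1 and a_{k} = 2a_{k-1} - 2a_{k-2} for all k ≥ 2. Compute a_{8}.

The ordinary generating function has denominator 1 - 2y + 2y^2.
Iterating the recurrence: a_0,…,a_{8} = 3, -1, -8, -14, -12, 4, 32, 56, 48.

48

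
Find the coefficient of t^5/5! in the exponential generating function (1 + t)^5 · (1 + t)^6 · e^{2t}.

183952

The EGF product rule gives c_5 = Σ_{k_1+k_2+k_3=5} C(5; k_1,k_2,k_3) · ∏ g_i(k_i), where (1+t)^5 gives the falling factorial (5)_k; (1+t)^6 gives the falling factorial (6)_k; e^{2t} gives (2)^k.
g_1(k) for k = 0…5: 1, 5, 20, 60, 120, 120.
g_2(k) for k = 0…5: 1, 6, 30, 120, 360, 720.
g_3(k) for k = 0…5: 1, 2, 4, 8, 16, 32.
First combine the last two factors: h(k) = Σ_j C(k,j)·g_2(j)·g_3(k−j) for k = 0…5: 1, 8, 58, 380, 2248, 12032.
c_5 = Σ_k C(5,k)·g_1(k)·h(5−k) = 1·1·12032 + 5·5·2248 + 10·20·380 + 10·60·58 + 5·120·8 + 1·120·1 = 12032 + 56200 + 76000 + 34800 + 4800 + 120 = 183952.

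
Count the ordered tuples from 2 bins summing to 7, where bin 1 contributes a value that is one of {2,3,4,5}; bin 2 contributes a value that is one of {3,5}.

2

The generating function for the choices is (y^2 + y^3 + y^4 + y^5)·(y^3 + y^5); the count is [y^7].
(y^2 + y^3 + y^4 + y^5) has coefficients 0,0,1,1,1,1 for degrees 0…5.
(y^3 + y^5) has coefficients 0,0,0,1,0,1,0,0 for degrees 0…7.
[y^7] = 1·1 + 1·0 + 1·1 + 1·0 = 2.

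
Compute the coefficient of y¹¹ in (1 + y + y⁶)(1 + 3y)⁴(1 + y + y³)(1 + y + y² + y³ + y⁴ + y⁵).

(1 + y + y⁶) has coefficients 1,1,0,0,0,0,1 for degrees 0…6.
(1 + 3y)⁴ has coefficients 1,12,54,108,81,0,0,0,0,0,0,0 for degrees 0…11.
Multiplying by (1 + y + y³) gives running coefficients 1,13,66,163,201,135,108,81,0,0,0,0 for degrees 0…11.
Finally multiplying by (1 + y + y² + y³ + y⁴ + y⁵), the product of all factors after the first has coefficients 1,14,80,243,444,579,686,754,688,525,324,189 for degrees 0…11.
[y¹¹] = 1·189 + 1·324 + 1·579 = 1092.

1092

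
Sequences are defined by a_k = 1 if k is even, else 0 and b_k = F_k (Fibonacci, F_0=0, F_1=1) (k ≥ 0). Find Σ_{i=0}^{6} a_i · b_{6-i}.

12

This is [x^6] in the product of the two ordinary generating functions.
Σ = 1·8 + 0·5 + 1·3 + 0·2 + 1·1 + 0·1 + 1·0 = 12.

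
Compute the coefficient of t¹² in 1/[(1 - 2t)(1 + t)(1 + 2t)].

5461

Partial fractions give a closed form: a_n = (1/3)·2^n + (-1/3)·(-1)^n + (1)·(-2)^n.
At n = 12: a_12 = 5461.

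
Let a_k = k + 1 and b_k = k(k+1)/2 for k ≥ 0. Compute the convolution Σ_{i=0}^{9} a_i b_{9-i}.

This is [x^9] in the product of the two ordinary generating functions.
Σ = 1·45 + 2·36 + 3·28 + 4·21 + 5·15 + 6·10 + 7·6 + 8·3 + 9·1 + 10·0 = 495.

495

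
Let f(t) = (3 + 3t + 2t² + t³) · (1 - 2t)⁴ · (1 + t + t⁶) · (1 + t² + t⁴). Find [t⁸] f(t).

(3 + 3t + 2t² + t³) has coefficients 3,3,2,1 for degrees 0…3.
(1 - 2t)⁴ has coefficients 1,-8,24,-32,16,0,0,0,0 for degrees 0…8.
Multiplying by (1 + t + t⁶) gives running coefficients 1,-7,16,-8,-16,16,1,-8,24 for degrees 0…8.
Finally multiplying by (1 + t² + t⁴), the product of all factors after the first has coefficients 1,-7,17,-15,1,1,1,0,9 for degrees 0…8.
[t⁸] = 3·9 + 3·0 + 2·1 + 1·1 = 30.

30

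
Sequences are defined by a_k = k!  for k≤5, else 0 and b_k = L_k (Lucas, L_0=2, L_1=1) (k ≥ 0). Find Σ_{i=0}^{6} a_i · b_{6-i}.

The convolution is the x^6 coefficient of A(x)B(x).
Σ = 1·18 + 1·11 + 2·7 + 6·4 + 24·3 + 120·1 + 0·2 = 259.

259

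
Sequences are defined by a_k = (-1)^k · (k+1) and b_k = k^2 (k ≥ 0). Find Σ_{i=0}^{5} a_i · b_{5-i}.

9

Write out a_i and b_{5-i} for i = 0,…,5 and sum the products.
Σ = 1·25 − 2·16 + 3·9 − 4·4 + 5·1 − 6·0 = 9.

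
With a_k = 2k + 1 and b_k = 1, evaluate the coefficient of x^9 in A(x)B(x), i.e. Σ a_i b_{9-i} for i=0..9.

100

This is [x^9] in the product of the two ordinary generating functions.
Σ = 1·1 + 3·1 + 5·1 + 7·1 + 9·1 + 11·1 + 13·1 + 15·1 + 17·1 + 19·1 = 100.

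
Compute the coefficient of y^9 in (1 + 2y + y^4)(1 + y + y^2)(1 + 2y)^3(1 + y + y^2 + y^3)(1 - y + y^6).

(1 + 2y + y^4) has coefficients 1,2,0,0,1 for degrees 0…4.
(1 + y + y^2) has coefficients 1,1,1,0,0,0,0,0,0,0 for degrees 0…9.
Multiplying by (1 + 2y)^3 gives running coefficients 1,7,19,26,20,8,0,0,0,0 for degrees 0…9.
Multiplying by (1 + y + y^2 + y^3) gives running coefficients 1,8,27,53,72,73,54,28,8,0 for degrees 0…9.
Finally multiplying by (1 - y + y^6), the product of all factors after the first has coefficients 1,7,19,26,19,1,-18,-18,7,45 for degrees 0…9.
[y^9] = 1·45 + 2·7 + 1·1 = 60.

60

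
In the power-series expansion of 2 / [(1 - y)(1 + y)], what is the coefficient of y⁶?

2

Partial fractions give a closed form: a_n = (1)·1^n + (1)·(-1)^n.
At n = 6: a_6 = 2.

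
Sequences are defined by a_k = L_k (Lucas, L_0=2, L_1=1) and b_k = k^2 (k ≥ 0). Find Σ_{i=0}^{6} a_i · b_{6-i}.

220

Write out a_i and b_{6-i} for i = 0,…,6 and sum the products.
Σ = 2·36 + 1·25 + 3·16 + 4·9 + 7·4 + 11·1 + 18·0 = 220.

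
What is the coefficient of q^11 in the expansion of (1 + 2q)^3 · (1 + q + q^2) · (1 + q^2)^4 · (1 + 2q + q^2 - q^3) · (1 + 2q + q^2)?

1585

(1 + 2q)^3 has coefficients 1,6,12,8 for degrees 0…3.
(1 + q + q^2) has coefficients 1,1,1,0,0,0,0,0,0,0,0,0 for degrees 0…11.
Multiplying by (1 + q^2)^4 gives running coefficients 1,1,5,4,10,6,10,4,5,1,1,0 for degrees 0…11.
Multiplying by (1 + 2q + q^2 - q^3) gives running coefficients 1,3,8,14,22,25,28,20,17,5,4,-2 for degrees 0…11.
Finally multiplying by (1 + 2q + q^2), the product of all factors after the first has coefficients 1,5,15,33,58,83,100,101,85,59,31,11 for degrees 0…11.
[q^11] = 1·11 + 6·31 + 12·59 + 8·85 = 1585.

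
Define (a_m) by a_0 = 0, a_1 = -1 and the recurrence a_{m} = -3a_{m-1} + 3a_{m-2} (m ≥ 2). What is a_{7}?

-2457

The ordinary generating function has denominator 1 + 3t - 3t^2.
Iterating the recurrence: a_0,…,a_{7} = 0, -1, 3, -12, 45, -171, 648, -2457.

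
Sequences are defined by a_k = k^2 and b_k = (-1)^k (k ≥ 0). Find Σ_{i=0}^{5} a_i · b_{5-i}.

This is [x^5] in the product of the two ordinary generating functions.
Σ = 0·(-1) + 1·1 + 4·(-1) + 9·1 + 16·(-1) + 25·1 = 15.

15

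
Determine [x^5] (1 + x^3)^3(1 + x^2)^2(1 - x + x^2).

(1 + x^3)^3 has coefficients 1,0,0,3,0,0 for degrees 0…5.
(1 + x^2)^2 has coefficients 1,0,2,0,1,0 for degrees 0…5.
Finally multiplying by (1 - x + x^2), the product of all factors after the first has coefficients 1,-1,3,-2,3,-1 for degrees 0…5.
[x^5] = 1·(-1) + 3·3 = 8.

8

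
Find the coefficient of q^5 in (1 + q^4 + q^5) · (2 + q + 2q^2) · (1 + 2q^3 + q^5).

(1 + q^4 + q^5) has coefficients 1,0,0,0,1,1 for degrees 0…5.
(2 + q + 2q^2) has coefficients 2,1,2,0,0,0 for degrees 0…5.
Finally multiplying by (1 + 2q^3 + q^5), the product of all factors after the first has coefficients 2,1,2,4,2,6 for degrees 0…5.
[q^5] = 1·6 + 1·1 + 1·2 = 9.

9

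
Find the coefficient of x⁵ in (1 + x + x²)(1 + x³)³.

(1 + x + x²) has coefficients 1,1,1 for degrees 0…2.
(1 + x³)³ has coefficients 1,0,0,3,0,0 for degrees 0…5.
[x⁵] = 1·0 + 1·0 + 1·3 = 3.

3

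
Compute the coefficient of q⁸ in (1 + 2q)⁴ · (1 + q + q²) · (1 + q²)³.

(1 + 2q)⁴ has coefficients 1,8,24,32,16 for degrees 0…4.
(1 + q + q²) has coefficients 1,1,1,0,0,0,0,0,0 for degrees 0…8.
Finally multiplying by (1 + q²)³, the product of all factors after the first has coefficients 1,1,4,3,6,3,4,1,1 for degrees 0…8.
[q⁸] = 1·1 + 8·1 + 24·4 + 32·3 + 16·6 = 297.

297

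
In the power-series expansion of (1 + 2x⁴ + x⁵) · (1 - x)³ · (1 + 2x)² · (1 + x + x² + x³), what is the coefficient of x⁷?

-7

(1 + 2x⁴ + x⁵) has coefficients 1,0,0,0,2,1 for degrees 0…5.
(1 - x)³ has coefficients 1,-3,3,-1,0,0,0,0 for degrees 0…7.
Multiplying by (1 + 2x)² gives running coefficients 1,1,-5,-1,8,-4,0,0 for degrees 0…7.
Finally multiplying by (1 + x + x² + x³), the product of all factors after the first has coefficients 1,2,-3,-4,3,-2,3,4 for degrees 0…7.
[x⁷] = 1·4 + 2·(-4) + 1·(-3) = -7.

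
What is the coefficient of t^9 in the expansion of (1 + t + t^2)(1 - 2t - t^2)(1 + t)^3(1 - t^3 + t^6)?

-5

(1 + t + t^2) has coefficients 1,1,1 for degrees 0…2.
(1 - 2t - t^2) has coefficients 1,-2,-1,0,0,0,0,0,0,0 for degrees 0…9.
Multiplying by (1 + t)^3 gives running coefficients 1,1,-4,-8,-5,-1,0,0,0,0 for degrees 0…9.
Finally multiplying by (1 - t^3 + t^6), the product of all factors after the first has coefficients 1,1,-4,-9,-6,3,9,6,-3,-8 for degrees 0…9.
[t^9] = 1·(-8) + 1·(-3) + 1·6 = -5.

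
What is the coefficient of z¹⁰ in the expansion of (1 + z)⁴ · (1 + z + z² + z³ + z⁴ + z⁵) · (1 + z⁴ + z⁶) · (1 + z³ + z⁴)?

(1 + z)⁴ has coefficients 1,4,6,4,1 for degrees 0…4.
(1 + z + z² + z³ + z⁴ + z⁵) has coefficients 1,1,1,1,1,1,0,0,0,0,0 for degrees 0…10.
Multiplying by (1 + z⁴ + z⁶) gives running coefficients 1,1,1,1,2,2,2,2,2,2,1 for degrees 0…10.
Finally multiplying by (1 + z³ + z⁴), the product of all factors after the first has coefficients 1,1,1,2,4,4,4,5,6,6,5 for degrees 0…10.
[z¹⁰] = 1·5 + 4·6 + 6·6 + 4·5 + 1·4 = 89.

89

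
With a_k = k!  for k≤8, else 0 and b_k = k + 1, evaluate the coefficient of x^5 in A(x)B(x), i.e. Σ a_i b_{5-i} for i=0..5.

The convolution is the x^5 coefficient of A(x)B(x).
Σ = 1·6 + 1·5 + 2·4 + 6·3 + 24·2 + 120·1 = 205.

205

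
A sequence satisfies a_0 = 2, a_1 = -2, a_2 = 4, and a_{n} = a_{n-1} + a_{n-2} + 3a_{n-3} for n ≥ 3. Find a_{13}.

The ordinary generating function has denominator 1 - y - y^2 - 3y^3.
Iterating the recurrence: a_0,…,a_{13} = 2, -2, 4, 8, 6, 26, 56, 100, 234, 502, 1036, 2240, 4782, 10130.

10130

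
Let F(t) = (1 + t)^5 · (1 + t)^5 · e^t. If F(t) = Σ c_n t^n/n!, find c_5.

63591

The EGF product rule gives c_5 = Σ_{k_1+k_2+k_3=5} C(5; k_1,k_2,k_3) · ∏ g_i(k_i), where (1+t)^5 gives the falling factorial (5)_k; (1+t)^5 gives the falling factorial (5)_k; e^t gives (1)^k.
g_1(k) for k = 0…5: 1, 5, 20, 60, 120, 120.
g_2(k) for k = 0…5: 1, 5, 20, 60, 120, 120.
g_3(k) for k = 0…5: 1, 1, 1, 1, 1, 1.
First combine the last two factors: h(k) = Σ_j C(k,j)·g_2(j)·g_3(k−j) for k = 0…5: 1, 6, 31, 136, 501, 1546.
c_5 = Σ_k C(5,k)·g_1(k)·h(5−k) = 1·1·1546 + 5·5·501 + 10·20·136 + 10·60·31 + 5·120·6 + 1·120·1 = 1546 + 12525 + 27200 + 18600 + 3600 + 120 = 63591.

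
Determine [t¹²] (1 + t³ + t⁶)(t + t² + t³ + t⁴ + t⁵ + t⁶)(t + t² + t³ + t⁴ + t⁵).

(1 + t³ + t⁶) has coefficients 1,0,0,1,0,0,1 for degrees 0…6.
(t + t² + t³ + t⁴ + t⁵ + t⁶) has coefficients 0,1,1,1,1,1,1,0,0,0,0,0,0 for degrees 0…12.
Finally multiplying by (t + t² + t³ + t⁴ + t⁵), the product of all factors after the first has coefficients 0,0,1,2,3,4,5,5,4,3,2,1,0 for degrees 0…12.
[t¹²] = 1·0 + 1·3 + 1·5 = 8.

8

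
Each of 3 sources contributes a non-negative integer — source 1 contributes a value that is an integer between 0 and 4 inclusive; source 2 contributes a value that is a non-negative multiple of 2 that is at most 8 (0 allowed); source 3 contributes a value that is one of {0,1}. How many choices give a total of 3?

4

The generating function for the choices is (1 + x + x² + x³ + x⁴)·(1 + x² + x⁴ + x⁶ + x⁸)·(1 + x); the count is [x³].
(1 + x + x² + x³ + x⁴) has coefficients 1,1,1,1 for degrees 0…3.
(1 + x² + x⁴ + x⁶ + x⁸) has coefficients 1,0,1,0 for degrees 0…3.
Finally multiplying by (1 + x), the product of all factors after the first has coefficients 1,1,1,1 for degrees 0…3.
[x³] = 1·1 + 1·1 + 1·1 + 1·1 = 4.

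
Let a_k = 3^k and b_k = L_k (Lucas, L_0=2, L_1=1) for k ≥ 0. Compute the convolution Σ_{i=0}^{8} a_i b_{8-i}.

Write out a_i and b_{8-i} for i = 0,…,8 and sum the products.
Σ = 1·47 + 3·29 + 9·18 + 27·11 + 81·7 + 243·4 + 729·3 + 2187·1 + 6561·2 = 19628.

19628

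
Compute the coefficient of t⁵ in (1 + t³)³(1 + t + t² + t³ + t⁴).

3

(1 + t³)³ has coefficients 1,0,0,3,0,0 for degrees 0…5.
(1 + t + t² + t³ + t⁴) has coefficients 1,1,1,1,1,0 for degrees 0…5.
[t⁵] = 1·0 + 3·1 = 3.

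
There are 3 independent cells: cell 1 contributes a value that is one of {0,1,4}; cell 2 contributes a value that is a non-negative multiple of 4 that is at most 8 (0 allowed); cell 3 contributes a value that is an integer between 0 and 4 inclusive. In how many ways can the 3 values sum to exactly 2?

The generating function for the choices is (1 + t + t^4)·(1 + t^4 + t^8)·(1 + t + t^2 + t^3 + t^4); the count is [t^2].
(1 + t + t^4) has coefficients 1,1,0 for degrees 0…2.
(1 + t^4 + t^8) has coefficients 1,0,0 for degrees 0…2.
Finally multiplying by (1 + t + t^2 + t^3 + t^4), the product of all factors after the first has coefficients 1,1,1 for degrees 0…2.
[t^2] = 1·1 + 1·1 = 2.

2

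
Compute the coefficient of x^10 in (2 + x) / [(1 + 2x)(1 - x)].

1025

The denominator gives the recurrence a_n = −a_(n−1) + 2a_(n−2) for n ≥ 3; the numerator fixes a_0 = 2, a_1 = -1, a_2 = 5.
Iterating: 2, -1, 5, -7, 17, -31, 65, -127, 257, -511, 1025, so a_10 = 1025.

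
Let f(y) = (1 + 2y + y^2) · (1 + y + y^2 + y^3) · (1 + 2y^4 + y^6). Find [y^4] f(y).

5

(1 + 2y + y^2) has coefficients 1,2,1 for degrees 0…2.
(1 + y + y^2 + y^3) has coefficients 1,1,1,1,0 for degrees 0…4.
Finally multiplying by (1 + 2y^4 + y^6), the product of all factors after the first has coefficients 1,1,1,1,2 for degrees 0…4.
[y^4] = 1·2 + 2·1 + 1·1 = 5.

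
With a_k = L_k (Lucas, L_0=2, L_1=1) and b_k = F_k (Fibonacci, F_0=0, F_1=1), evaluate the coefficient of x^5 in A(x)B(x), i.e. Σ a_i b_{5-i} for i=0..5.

30

The convolution is the x^5 coefficient of A(x)B(x).
Σ = 2·5 + 1·3 + 3·2 + 4·1 + 7·1 + 11·0 = 30.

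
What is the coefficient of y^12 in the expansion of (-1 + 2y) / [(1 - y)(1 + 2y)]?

-5461

The denominator gives the recurrence a_n = −a_(n−1) + 2a_(n−2) for n ≥ 2; the numerator fixes a_0 = -1, a_1 = 3.
Iterating: -1, 3, -5, 11, -21, 43, -85, 171, -341, 683, -1365, 2731, -5461, so a_12 = -5461.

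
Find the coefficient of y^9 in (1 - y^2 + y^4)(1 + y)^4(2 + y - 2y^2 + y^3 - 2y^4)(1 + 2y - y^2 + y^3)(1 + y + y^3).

(1 - y^2 + y^4) has coefficients 1,0,-1,0,1 for degrees 0…4.
(1 + y)^4 has coefficients 1,4,6,4,1,0,0,0,0,0 for degrees 0…9.
Multiplying by (2 + y - 2y^2 + y^3 - 2y^4) gives running coefficients 2,9,14,7,-4,-9,-10,-7,-2,0 for degrees 0…9.
Multiplying by (1 + 2y - y^2 + y^3) gives running coefficients 2,13,30,28,5,-10,-17,-22,-15,-7 for degrees 0…9.
Finally multiplying by (1 + y + y^3), the product of all factors after the first has coefficients 2,15,43,60,46,25,1,-34,-47,-39 for degrees 0…9.
[y^9] = 1·(-39) − 1·(-34) + 1·25 = 20.

20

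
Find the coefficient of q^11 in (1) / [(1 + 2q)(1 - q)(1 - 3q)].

The denominator gives the recurrence a_n = 2a_(n−1) + 5a_(n−2) − 6a_(n−3) for n ≥ 3; the numerator fixes a_0 = 1, a_1 = 2, a_2 = 9.
Iterating: 1, 2, 9, 22, 77, 210, 673, 1934, 5973, 17578, 53417, 158886, so a_11 = 158886.

158886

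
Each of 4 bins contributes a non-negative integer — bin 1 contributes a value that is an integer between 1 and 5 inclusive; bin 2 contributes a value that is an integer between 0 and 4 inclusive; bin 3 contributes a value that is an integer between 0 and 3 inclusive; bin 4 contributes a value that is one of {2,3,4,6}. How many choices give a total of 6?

19

The generating function for the choices is (x + x^2 + x^3 + x^4 + x^5)·(1 + x + x^2 + x^3 + x^4)·(1 + x + x^2 + x^3)·(x^2 + x^3 + x^4 + x^6); the count is [x^6].
(x + x^2 + x^3 + x^4 + x^5) has coefficients 0,1,1,1,1,1 for degrees 0…5.
(1 + x + x^2 + x^3 + x^4) has coefficients 1,1,1,1,1,0,0 for degrees 0…6.
Multiplying by (1 + x + x^2 + x^3) gives running coefficients 1,2,3,4,4,3,2 for degrees 0…6.
Finally multiplying by (x^2 + x^3 + x^4 + x^6), the product of all factors after the first has coefficients 0,0,1,3,6,9,12 for degrees 0…6.
[x^6] = 1·9 + 1·6 + 1·3 + 1·1 + 1·0 = 19.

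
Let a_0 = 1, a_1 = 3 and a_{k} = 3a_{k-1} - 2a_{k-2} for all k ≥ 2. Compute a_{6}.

The ordinary generating function has denominator 1 - 3y + 2y^2.
Iterating the recurrence: a_0,…,a_{6} = 1, 3, 7, 15, 31, 63, 127.

127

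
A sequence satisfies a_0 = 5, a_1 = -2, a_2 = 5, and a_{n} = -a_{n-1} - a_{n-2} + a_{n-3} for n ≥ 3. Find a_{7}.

-20

The ordinary generating function has denominator 1 + z + z^2 - z^3.
Iterating the recurrence: a_0,…,a_{7} = 5, -2, 5, 2, -9, 12, -1, -20.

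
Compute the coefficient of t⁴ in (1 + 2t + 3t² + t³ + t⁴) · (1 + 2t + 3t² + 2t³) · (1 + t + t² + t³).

45

(1 + 2t + 3t² + t³ + t⁴) has coefficients 1,2,3,1,1 for degrees 0…4.
(1 + 2t + 3t² + 2t³) has coefficients 1,2,3,2,0 for degrees 0…4.
Finally multiplying by (1 + t + t² + t³), the product of all factors after the first has coefficients 1,3,6,8,7 for degrees 0…4.
[t⁴] = 1·7 + 2·8 + 3·6 + 1·3 + 1·1 = 45.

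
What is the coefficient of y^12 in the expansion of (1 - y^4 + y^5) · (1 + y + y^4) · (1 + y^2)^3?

(1 - y^4 + y^5) has coefficients 1,0,0,0,-1,1 for degrees 0…5.
(1 + y + y^4) has coefficients 1,1,0,0,1,0,0,0,0,0,0,0,0 for degrees 0…12.
Finally multiplying by (1 + y^2)^3, the product of all factors after the first has coefficients 1,1,3,3,4,3,4,1,3,0,1,0,0 for degrees 0…12.
[y^12] = 1·0 − 1·3 + 1·1 = -2.

-2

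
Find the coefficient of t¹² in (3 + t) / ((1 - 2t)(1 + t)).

9558

The denominator gives the recurrence a_n = a_(n−1) + 2a_(n−2) for n ≥ 3; the numerator fixes a_0 = 3, a_1 = 4, a_2 = 10.
Iterating: 3, 4, 10, 18, 38, 74, 150, 298, 598, 1194, 2390, 4778, 9558, so a_12 = 9558.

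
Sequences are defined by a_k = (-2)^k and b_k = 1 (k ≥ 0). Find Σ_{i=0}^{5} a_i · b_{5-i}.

-21

This is [x^5] in the product of the two ordinary generating functions.
Σ = 1·1 − 2·1 + 4·1 − 8·1 + 16·1 − 32·1 = -21.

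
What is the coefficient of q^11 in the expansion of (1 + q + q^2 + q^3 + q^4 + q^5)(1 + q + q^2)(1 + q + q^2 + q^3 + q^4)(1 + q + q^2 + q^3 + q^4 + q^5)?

45

(1 + q + q^2 + q^3 + q^4 + q^5) has coefficients 1,1,1,1,1,1 for degrees 0…5.
(1 + q + q^2) has coefficients 1,1,1,0,0,0,0,0,0,0,0,0 for degrees 0…11.
Multiplying by (1 + q + q^2 + q^3 + q^4) gives running coefficients 1,2,3,3,3,2,1,0,0,0,0,0 for degrees 0…11.
Finally multiplying by (1 + q + q^2 + q^3 + q^4 + q^5), the product of all factors after the first has coefficients 1,3,6,9,12,14,14,12,9,6,3,1 for degrees 0…11.
[q^11] = 1·1 + 1·3 + 1·6 + 1·9 + 1·12 + 1·14 = 45.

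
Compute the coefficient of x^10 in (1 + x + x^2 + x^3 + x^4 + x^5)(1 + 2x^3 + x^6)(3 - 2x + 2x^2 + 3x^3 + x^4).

(1 + x + x^2 + x^3 + x^4 + x^5) has coefficients 1,1,1,1,1,1 for degrees 0…5.
(1 + 2x^3 + x^6) has coefficients 1,0,0,2,0,0,1,0,0,0,0 for degrees 0…10.
Finally multiplying by (3 - 2x + 2x^2 + 3x^3 + x^4), the product of all factors after the first has coefficients 3,-2,2,9,-3,4,9,0,2,3,1 for degrees 0…10.
[x^10] = 1·1 + 1·3 + 1·2 + 1·0 + 1·9 + 1·4 = 19.

19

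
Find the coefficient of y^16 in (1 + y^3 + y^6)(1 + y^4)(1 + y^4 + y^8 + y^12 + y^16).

2

(1 + y^3 + y^6) has coefficients 1,0,0,1,0,0,1 for degrees 0…6.
(1 + y^4) has coefficients 1,0,0,0,1,0,0,0,0,0,0,0,0,0,0,0,0 for degrees 0…16.
Finally multiplying by (1 + y^4 + y^8 + y^12 + y^16), the product of all factors after the first has coefficients 1,0,0,0,2,0,0,0,2,0,0,0,2,0,0,0,2 for degrees 0…16.
[y^16] = 1·2 + 1·0 + 1·0 = 2.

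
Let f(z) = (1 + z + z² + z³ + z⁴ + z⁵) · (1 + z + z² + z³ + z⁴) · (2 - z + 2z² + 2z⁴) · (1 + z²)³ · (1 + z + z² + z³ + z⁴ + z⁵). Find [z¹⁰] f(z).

634

(1 + z + z² + z³ + z⁴ + z⁵) has coefficients 1,1,1,1,1,1 for degrees 0…5.
(1 + z + z² + z³ + z⁴) has coefficients 1,1,1,1,1,0,0,0,0,0,0 for degrees 0…10.
Multiplying by (2 - z + 2z² + 2z⁴) gives running coefficients 2,1,3,3,5,3,4,2,2,0,0 for degrees 0…10.
Multiplying by (1 + z²)³ gives running coefficients 2,1,9,6,20,15,30,21,32,18,23 for degrees 0…10.
Finally multiplying by (1 + z + z² + z³ + z⁴ + z⁵), the product of all factors after the first has coefficients 2,3,12,18,38,53,81,101,124,136,139 for degrees 0…10.
[z¹⁰] = 1·139 + 1·136 + 1·124 + 1·101 + 1·81 + 1·53 = 634.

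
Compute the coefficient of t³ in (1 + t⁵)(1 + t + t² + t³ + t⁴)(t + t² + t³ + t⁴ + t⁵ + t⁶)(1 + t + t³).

(1 + t⁵) has coefficients 1,0,0,0 for degrees 0…3.
(1 + t + t² + t³ + t⁴) has coefficients 1,1,1,1 for degrees 0…3.
Multiplying by (t + t² + t³ + t⁴ + t⁵ + t⁶) gives running coefficients 0,1,2,3 for degrees 0…3.
Finally multiplying by (1 + t + t³), the product of all factors after the first has coefficients 0,1,3,5 for degrees 0…3.
[t³] = 1·5 = 5.

5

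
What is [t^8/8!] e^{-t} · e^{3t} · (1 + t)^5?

336896

The EGF product rule gives c_8 = Σ_{k_1+k_2+k_3=8} C(8; k_1,k_2,k_3) · ∏ g_i(k_i), where e^{-t} gives (-1)^k; e^{3t} gives (3)^k; (1+t)^5 gives the falling factorial (5)_k.
g_1(k) for k = 0…8: 1, -1, 1, -1, 1, -1, 1, -1, 1.
g_2(k) for k = 0…8: 1, 3, 9, 27, 81, 243, 729, 2187, 6561.
g_3(k) for k = 0…8: 1, 5, 20, 60, 120, 120, 0, 0, 0.
First combine the last two factors: h(k) = Σ_j C(k,j)·g_2(j)·g_3(k−j) for k = 0…8: 1, 8, 59, 402, 2541, 14988, 83079, 435942, 2180601.
c_8 = Σ_k C(8,k)·g_1(k)·h(8−k) = 1·1·2180601 + 8·(-1)·435942 + 28·1·83079 + 56·(-1)·14988 + 70·1·2541 + 56·(-1)·402 + 28·1·59 + 8·(-1)·8 + 1·1·1 = 2180601 − 3487536 + 2326212 − 839328 + 177870 − 22512 + 1652 − 64 + 1 = 336896.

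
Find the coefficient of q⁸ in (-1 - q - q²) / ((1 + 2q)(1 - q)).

-129

The denominator gives the recurrence a_n = −a_(n−1) + 2a_(n−2) for n ≥ 3; the numerator fixes a_0 = -1, a_1 = 0, a_2 = -3.
Iterating: -1, 0, -3, 3, -9, 15, -33, 63, -129, so a_8 = -129.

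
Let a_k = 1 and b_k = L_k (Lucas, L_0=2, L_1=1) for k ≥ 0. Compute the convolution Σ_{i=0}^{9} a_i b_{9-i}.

198

The convolution is the x^9 coefficient of A(x)B(x).
Σ = 1·76 + 1·47 + 1·29 + 1·18 + 1·11 + 1·7 + 1·4 + 1·3 + 1·1 + 1·2 = 198.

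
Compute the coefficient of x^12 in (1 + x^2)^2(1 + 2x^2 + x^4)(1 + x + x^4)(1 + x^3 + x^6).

10

(1 + x^2)^2 has coefficients 1,0,2,0,1 for degrees 0…4.
(1 + 2x^2 + x^4) has coefficients 1,0,2,0,1,0,0,0,0,0,0,0,0 for degrees 0…12.
Multiplying by (1 + x + x^4) gives running coefficients 1,1,2,2,2,1,2,0,1,0,0,0,0 for degrees 0…12.
Finally multiplying by (1 + x^3 + x^6), the product of all factors after the first has coefficients 1,1,2,3,3,3,5,3,4,4,2,2,2 for degrees 0…12.
[x^12] = 1·2 + 2·2 + 1·4 = 10.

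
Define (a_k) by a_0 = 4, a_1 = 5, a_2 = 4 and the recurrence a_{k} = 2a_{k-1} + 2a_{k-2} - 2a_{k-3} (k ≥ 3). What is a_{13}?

65680

The ordinary generating function has denominator 1 - 2q - 2q^2 + 2q^3.
Iterating the recurrence: a_0,…,a_{13} = 4, 5, 4, 10, 18, 48, 112, 284, 696, 1736, 4296, 10672, 26464, 65680.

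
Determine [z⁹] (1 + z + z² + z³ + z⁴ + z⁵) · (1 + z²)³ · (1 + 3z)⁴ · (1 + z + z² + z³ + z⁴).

(1 + z + z² + z³ + z⁴ + z⁵) has coefficients 1,1,1,1,1,1 for degrees 0…5.
(1 + z²)³ has coefficients 1,0,3,0,3,0,1,0,0,0 for degrees 0…9.
Multiplying by (1 + 3z)⁴ gives running coefficients 1,12,57,144,246,360,406,336,297,108 for degrees 0…9.
Finally multiplying by (1 + z + z² + z³ + z⁴), the product of all factors after the first has coefficients 1,13,70,214,460,819,1213,1492,1645,1507 for degrees 0…9.
[z⁹] = 1·1507 + 1·1645 + 1·1492 + 1·1213 + 1·819 + 1·460 = 7136.

7136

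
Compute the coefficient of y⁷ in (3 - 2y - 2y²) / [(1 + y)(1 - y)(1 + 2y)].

-596

The denominator gives the recurrence a_n = −2a_(n−1) + a_(n−2) + 2a_(n−3) for n ≥ 3; the numerator fixes a_0 = 3, a_1 = -8, a_2 = 17.
Iterating: 3, -8, 17, -36, 73, -148, 297, -596, so a_7 = -596.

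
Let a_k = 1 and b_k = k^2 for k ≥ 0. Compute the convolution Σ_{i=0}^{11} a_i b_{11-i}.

This is [x^11] in the product of the two ordinary generating functions.
Σ = 1·121 + 1·100 + 1·81 + 1·64 + 1·49 + 1·36 + 1·25 + 1·16 + 1·9 + 1·4 + 1·1 + 1·0 = 506.

506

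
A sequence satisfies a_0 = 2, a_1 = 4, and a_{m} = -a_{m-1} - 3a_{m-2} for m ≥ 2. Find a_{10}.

The ordinary generating function has denominator 1 + y + 3y^2.
Iterating the recurrence: a_0,…,a_{10} = 2, 4, -10, -2, 32, -26, -70, 148, 62, -506, 320.

320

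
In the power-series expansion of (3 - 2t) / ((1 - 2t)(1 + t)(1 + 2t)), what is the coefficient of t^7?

-425

Partial fractions give a closed form: a_n = (2/3)·2^n + (-5/3)·(-1)^n + (4)·(-2)^n.
At n = 7: a_7 = -425.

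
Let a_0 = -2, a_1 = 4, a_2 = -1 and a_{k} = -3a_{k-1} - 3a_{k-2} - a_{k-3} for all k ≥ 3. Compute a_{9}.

The ordinary generating function has denominator 1 + 3q + 3q^2 + q^3.
Iterating the recurrence: a_0,…,a_{9} = -2, 4, -1, -7, 20, -38, 61, -89, 122, -160.

-160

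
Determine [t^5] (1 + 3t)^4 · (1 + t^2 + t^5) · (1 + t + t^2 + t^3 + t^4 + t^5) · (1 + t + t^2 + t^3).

(1 + 3t)^4 has coefficients 1,12,54,108,81 for degrees 0…4.
(1 + t^2 + t^5) has coefficients 1,0,1,0,0,1 for degrees 0…5.
Multiplying by (1 + t + t^2 + t^3 + t^4 + t^5) gives running coefficients 1,1,2,2,2,3 for degrees 0…5.
Finally multiplying by (1 + t + t^2 + t^3), the product of all factors after the first has coefficients 1,2,4,6,7,9 for degrees 0…5.
[t^5] = 1·9 + 12·7 + 54·6 + 108·4 + 81·2 = 1011.

1011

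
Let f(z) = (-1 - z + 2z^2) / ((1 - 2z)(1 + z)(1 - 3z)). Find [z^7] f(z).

-5297

Partial fractions give a closed form: a_n = (4/3)·2^n + (1/6)·(-1)^n + (-5/2)·3^n.
At n = 7: a_7 = -5297.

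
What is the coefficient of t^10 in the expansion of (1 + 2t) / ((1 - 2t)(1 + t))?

1365

The denominator gives the recurrence a_n = a_(n−1) + 2a_(n−2) for n ≥ 3; the numerator fixes a_0 = 1, a_1 = 3, a_2 = 5.
Iterating: 1, 3, 5, 11, 21, 43, 85, 171, 341, 683, 1365, so a_10 = 1365.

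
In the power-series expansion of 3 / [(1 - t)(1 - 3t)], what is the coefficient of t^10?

The denominator gives the recurrence a_n = 4a_(n−1) − 3a_(n−2) for n ≥ 2; the numerator fixes a_0 = 3, a_1 = 12.
Iterating: 3, 12, 39, 120, 363, 1092, 3279, 9840, 29523, 88572, 265719, so a_10 = 265719.

265719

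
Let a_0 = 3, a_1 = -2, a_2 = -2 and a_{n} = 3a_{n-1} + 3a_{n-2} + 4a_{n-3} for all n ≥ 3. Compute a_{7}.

-782

The ordinary generating function has denominator 1 - 3y - 3y^2 - 4y^3.
Iterating the recurrence: a_0,…,a_{7} = 3, -2, -2, 0, -14, -50, -192, -782.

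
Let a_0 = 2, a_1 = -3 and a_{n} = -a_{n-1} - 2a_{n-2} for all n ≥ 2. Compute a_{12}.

The ordinary generating function has denominator 1 + q + 2q^2.
Iterating the recurrence: a_0,…,a_{12} = 2, -3, -1, 7, -5, -9, 19, -1, -37, 39, 35, -113, 43.

43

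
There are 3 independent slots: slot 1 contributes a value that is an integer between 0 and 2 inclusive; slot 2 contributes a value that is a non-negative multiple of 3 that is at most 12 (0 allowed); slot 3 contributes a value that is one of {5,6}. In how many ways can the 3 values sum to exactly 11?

2

The generating function for the choices is (1 + t + t²)·(1 + t³ + t⁶ + t⁹ + t¹²)·(t⁵ + t⁶); the count is [t¹¹].
(1 + t + t²) has coefficients 1,1,1 for degrees 0…2.
(1 + t³ + t⁶ + t⁹ + t¹²) has coefficients 1,0,0,1,0,0,1,0,0,1,0,0 for degrees 0…11.
Finally multiplying by (t⁵ + t⁶), the product of all factors after the first has coefficients 0,0,0,0,0,1,1,0,1,1,0,1 for degrees 0…11.
[t¹¹] = 1·1 + 1·0 + 1·1 = 2.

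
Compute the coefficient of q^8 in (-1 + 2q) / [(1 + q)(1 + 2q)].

Partial fractions give a closed form: a_n = (3)·(-1)^n + (-4)·(-2)^n.
At n = 8: a_8 = -1021.

-1021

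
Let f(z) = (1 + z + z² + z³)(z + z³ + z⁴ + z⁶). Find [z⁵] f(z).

2

(1 + z + z² + z³) has coefficients 1,1,1,1 for degrees 0…3.
(z + z³ + z⁴ + z⁶) has coefficients 0,1,0,1,1,0 for degrees 0…5.
[z⁵] = 1·0 + 1·1 + 1·1 + 1·0 = 2.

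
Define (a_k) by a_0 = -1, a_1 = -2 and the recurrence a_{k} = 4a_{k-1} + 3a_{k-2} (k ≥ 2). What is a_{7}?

-23354

The ordinary generating function has denominator 1 - 4y - 3y^2.
Iterating the recurrence: a_0,…,a_{7} = -1, -2, -11, -50, -233, -1082, -5027, -23354.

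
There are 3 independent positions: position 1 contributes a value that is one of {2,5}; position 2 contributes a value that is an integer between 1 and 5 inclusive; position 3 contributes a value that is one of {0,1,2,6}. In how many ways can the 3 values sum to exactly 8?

The generating function for the choices is (x^2 + x^5)·(x + x^2 + x^3 + x^4 + x^5)·(1 + x + x^2 + x^6); the count is [x^8].
(x^2 + x^5) has coefficients 0,0,1,0,0,1 for degrees 0…5.
(x + x^2 + x^3 + x^4 + x^5) has coefficients 0,1,1,1,1,1,0,0,0 for degrees 0…8.
Finally multiplying by (1 + x + x^2 + x^6), the product of all factors after the first has coefficients 0,1,2,3,3,3,2,2,1 for degrees 0…8.
[x^8] = 1·2 + 1·3 = 5.

5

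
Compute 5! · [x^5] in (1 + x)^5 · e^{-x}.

-56

The EGF product rule gives c_5 = Σ_{k_1+k_2=5} C(5; k_1,k_2) · ∏ g_i(k_i), where (1+x)^5 gives the falling factorial (5)_k; e^{-x} gives (-1)^k.
g_1(k) for k = 0…5: 1, 5, 20, 60, 120, 120.
g_2(k) for k = 0…5: 1, -1, 1, -1, 1, -1.
c_5 = Σ_k C(5,k)·g_1(k)·g_2(5−k) = 1·1·(-1) + 5·5·1 + 10·20·(-1) + 10·60·1 + 5·120·(-1) + 1·120·1 = −1 + 25 − 200 + 600 − 600 + 120 = -56.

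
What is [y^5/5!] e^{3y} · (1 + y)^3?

The EGF product rule gives c_5 = Σ_{k_1+k_2=5} C(5; k_1,k_2) · ∏ g_i(k_i), where e^{3y} gives (3)^k; (1+y)^3 gives the falling factorial (3)_k.
g_1(k) for k = 0…5: 1, 3, 9, 27, 81, 243.
g_2(k) for k = 0…5: 1, 3, 6, 6, 0, 0.
c_5 = Σ_k C(5,k)·g_1(k)·g_2(5−k) = 10·9·6 + 10·27·6 + 5·81·3 + 1·243·1 = 540 + 1620 + 1215 + 243 = 3618.

3618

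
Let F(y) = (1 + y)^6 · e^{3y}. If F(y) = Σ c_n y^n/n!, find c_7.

The EGF product rule gives c_7 = Σ_{k_1+k_2=7} C(7; k_1,k_2) · ∏ g_i(k_i), where (1+y)^6 gives the falling factorial (6)_k; e^{3y} gives (3)^k.
g_1(k) for k = 0…7: 1, 6, 30, 120, 360, 720, 720, 0.
g_2(k) for k = 0…7: 1, 3, 9, 27, 81, 243, 729, 2187.
c_7 = Σ_k C(7,k)·g_1(k)·g_2(7−k) = 1·1·2187 + 7·6·729 + 21·30·243 + 35·120·81 + 35·360·27 + 21·720·9 + 7·720·3 = 2187 + 30618 + 153090 + 340200 + 340200 + 136080 + 15120 = 1017495.

1017495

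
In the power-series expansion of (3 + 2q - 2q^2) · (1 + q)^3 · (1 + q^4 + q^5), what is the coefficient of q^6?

(3 + 2q - 2q^2) has coefficients 3,2,-2 for degrees 0…2.
(1 + q)^3 has coefficients 1,3,3,1,0,0,0 for degrees 0…6.
Finally multiplying by (1 + q^4 + q^5), the product of all factors after the first has coefficients 1,3,3,1,1,4,6 for degrees 0…6.
[q^6] = 3·6 + 2·4 − 2·1 = 24.

24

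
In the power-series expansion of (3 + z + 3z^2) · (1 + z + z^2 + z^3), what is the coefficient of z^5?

(3 + z + 3z^2) has coefficients 3,1,3 for degrees 0…2.
(1 + z + z^2 + z^3) has coefficients 1,1,1,1,0,0 for degrees 0…5.
[z^5] = 3·0 + 1·0 + 3·1 = 3.

3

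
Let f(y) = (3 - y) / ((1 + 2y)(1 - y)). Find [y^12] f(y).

Partial fractions give a closed form: a_n = (7/3)·(-2)^n + (2/3)·1^n.
At n = 12: a_12 = 9558.

9558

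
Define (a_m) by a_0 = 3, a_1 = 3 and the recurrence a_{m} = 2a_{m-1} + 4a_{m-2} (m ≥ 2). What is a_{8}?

The ordinary generating function has denominator 1 - 2y - 4y^2.
Iterating the recurrence: a_0,…,a_{8} = 3, 3, 18, 48, 168, 528, 1728, 5568, 18048.

18048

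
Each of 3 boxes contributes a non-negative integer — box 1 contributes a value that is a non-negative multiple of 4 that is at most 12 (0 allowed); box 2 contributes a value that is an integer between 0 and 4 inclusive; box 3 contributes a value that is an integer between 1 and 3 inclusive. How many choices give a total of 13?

The generating function for the choices is (1 + x⁴ + x⁸ + x¹²)·(1 + x + x² + x³ + x⁴)·(x + x² + x³); the count is [x¹³].
(1 + x⁴ + x⁸ + x¹²) has coefficients 1,0,0,0,1,0,0,0,1,0,0,0,1 for degrees 0…12.
(1 + x + x² + x³ + x⁴) has coefficients 1,1,1,1,1,0,0,0,0,0,0,0,0,0 for degrees 0…13.
Finally multiplying by (x + x² + x³), the product of all factors after the first has coefficients 0,1,2,3,3,3,2,1,0,0,0,0,0,0 for degrees 0…13.
[x¹³] = 1·0 + 1·0 + 1·3 + 1·1 = 4.

4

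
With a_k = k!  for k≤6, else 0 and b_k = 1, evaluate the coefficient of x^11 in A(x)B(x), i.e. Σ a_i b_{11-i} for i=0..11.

874

The convolution is the x^11 coefficient of A(x)B(x).
Σ = 1·1 + 1·1 + 2·1 + 6·1 + 24·1 + 120·1 + 720·1 + 0·1 + 0·1 + 0·1 + 0·1 + 0·1 = 874.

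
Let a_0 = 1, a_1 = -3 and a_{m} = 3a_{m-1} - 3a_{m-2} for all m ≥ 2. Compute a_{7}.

The ordinary generating function has denominator 1 - 3x + 3x^2.
Iterating the recurrence: a_0,…,a_{7} = 1, -3, -12, -27, -45, -54, -27, 81.

81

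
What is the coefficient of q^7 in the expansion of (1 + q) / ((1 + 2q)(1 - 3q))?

Partial fractions give a closed form: a_n = (1/5)·(-2)^n + (4/5)·3^n.
At n = 7: a_7 = 1724.

1724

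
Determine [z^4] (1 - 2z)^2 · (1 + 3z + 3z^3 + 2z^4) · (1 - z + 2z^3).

-27

(1 - 2z)^2 has coefficients 1,-4,4 for degrees 0…2.
(1 + 3z + 3z^3 + 2z^4) has coefficients 1,3,0,3,2 for degrees 0…4.
Finally multiplying by (1 - z + 2z^3), the product of all factors after the first has coefficients 1,2,-3,5,5 for degrees 0…4.
[z^4] = 1·5 − 4·5 + 4·(-3) = -27.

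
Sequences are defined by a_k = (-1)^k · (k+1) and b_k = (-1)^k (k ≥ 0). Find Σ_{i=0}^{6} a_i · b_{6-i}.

Write out a_i and b_{6-i} for i = 0,…,6 and sum the products.
Σ = 1·1 − 2·(-1) + 3·1 − 4·(-1) + 5·1 − 6·(-1) + 7·1 = 28.

28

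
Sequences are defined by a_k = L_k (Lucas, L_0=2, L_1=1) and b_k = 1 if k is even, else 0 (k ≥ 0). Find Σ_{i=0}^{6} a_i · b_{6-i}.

Write out a_i and b_{6-i} for i = 0,…,6 and sum the products.
Σ = 2·1 + 1·0 + 3·1 + 4·0 + 7·1 + 11·0 + 18·1 = 30.

30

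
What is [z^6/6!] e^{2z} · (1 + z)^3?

The EGF product rule gives c_6 = Σ_{k_1+k_2=6} C(6; k_1,k_2) · ∏ g_i(k_i), where e^{2z} gives (2)^k; (1+z)^3 gives the falling factorial (3)_k.
g_1(k) for k = 0…6: 1, 2, 4, 8, 16, 32, 64.
g_2(k) for k = 0…6: 1, 3, 6, 6, 0, 0, 0.
c_6 = Σ_k C(6,k)·g_1(k)·g_2(6−k) = 20·8·6 + 15·16·6 + 6·32·3 + 1·64·1 = 960 + 1440 + 576 + 64 = 3040.

3040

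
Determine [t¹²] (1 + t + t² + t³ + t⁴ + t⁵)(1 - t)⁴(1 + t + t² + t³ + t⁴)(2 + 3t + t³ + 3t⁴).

-4

(1 + t + t² + t³ + t⁴ + t⁵) has coefficients 1,1,1,1,1,1 for degrees 0…5.
(1 - t)⁴ has coefficients 1,-4,6,-4,1,0,0,0,0,0,0,0,0 for degrees 0…12.
Multiplying by (1 + t + t² + t³ + t⁴) gives running coefficients 1,-3,3,-1,0,-1,3,-3,1,0,0,0,0 for degrees 0…12.
Finally multiplying by (2 + 3t + t³ + 3t⁴), the product of all factors after the first has coefficients 2,-3,-3,8,-3,-8,11,0,-8,3,6,-8,3 for degrees 0…12.
[t¹²] = 1·3 + 1·(-8) + 1·6 + 1·3 + 1·(-8) + 1·0 = -4.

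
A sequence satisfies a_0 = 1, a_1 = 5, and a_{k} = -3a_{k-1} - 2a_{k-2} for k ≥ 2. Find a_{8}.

The ordinary generating function has denominator 1 + 3y + 2y^2.
Iterating the recurrence: a_0,…,a_{8} = 1, 5, -17, 41, -89, 185, -377, 761, -1529.

-1529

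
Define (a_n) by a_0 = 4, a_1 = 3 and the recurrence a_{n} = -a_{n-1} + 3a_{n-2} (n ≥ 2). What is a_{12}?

The ordinary generating function has denominator 1 + y - 3y^2.
Iterating the recurrence: a_0,…,a_{12} = 4, 3, 9, 0, 27, -27, 108, -189, 513, -1080, 2619, -5859, 13716.

13716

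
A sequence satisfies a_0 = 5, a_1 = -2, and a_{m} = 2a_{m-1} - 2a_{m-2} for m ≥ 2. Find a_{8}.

80

The ordinary generating function has denominator 1 - 2z + 2z^2.
Iterating the recurrence: a_0,…,a_{8} = 5, -2, -14, -24, -20, 8, 56, 96, 80.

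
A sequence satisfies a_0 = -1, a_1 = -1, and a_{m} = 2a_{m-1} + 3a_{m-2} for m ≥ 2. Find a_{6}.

The ordinary generating function has denominator 1 - 2q - 3q^2.
Iterating the recurrence: a_0,…,a_{6} = -1, -1, -5, -13, -41, -121, -365.

-365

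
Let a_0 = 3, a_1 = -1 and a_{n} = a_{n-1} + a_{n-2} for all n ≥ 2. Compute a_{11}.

The ordinary generating function has denominator 1 - t - t^2.
Iterating the recurrence: a_0,…,a_{11} = 3, -1, 2, 1, 3, 4, 7, 11, 18, 29, 47, 76.

76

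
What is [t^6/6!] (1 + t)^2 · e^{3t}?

The EGF product rule gives c_6 = Σ_{k_1+k_2=6} C(6; k_1,k_2) · ∏ g_i(k_i), where (1+t)^2 gives the falling factorial (2)_k; e^{3t} gives (3)^k.
g_1(k) for k = 0…6: 1, 2, 2, 0, 0, 0, 0.
g_2(k) for k = 0…6: 1, 3, 9, 27, 81, 243, 729.
c_6 = Σ_k C(6,k)·g_1(k)·g_2(6−k) = 1·1·729 + 6·2·243 + 15·2·81 = 729 + 2916 + 2430 = 6075.

6075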